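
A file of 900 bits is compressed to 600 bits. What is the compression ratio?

Compression ratio = Original / Compressed
= 900 / 600 = 1.50:1


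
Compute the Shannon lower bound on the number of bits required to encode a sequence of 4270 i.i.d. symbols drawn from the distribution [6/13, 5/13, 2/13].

Entropy H = 1.4605 bits/symbol
Minimum bits = H × n = 1.4605 × 4270
= 6236.27 bits


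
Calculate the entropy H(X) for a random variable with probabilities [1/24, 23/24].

H(X) = -Σ p(x) log₂ p(x)
  -1/24 × log₂(1/24) = 0.1910
  -23/24 × log₂(23/24) = 0.0588
H(X) = 0.2499 bits


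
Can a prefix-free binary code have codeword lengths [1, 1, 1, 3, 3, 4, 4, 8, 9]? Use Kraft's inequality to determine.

Kraft inequality: Σ 2^(-l_i) ≤ 1 for prefix-free code
Calculating: 2^(-1) + 2^(-1) + 2^(-1) + 2^(-3) + 2^(-3) + 2^(-4) + 2^(-4) + 2^(-8) + 2^(-9)
= 0.5 + 0.5 + 0.5 + 0.125 + 0.125 + 0.0625 + 0.0625 + 0.00390625 + 0.001953125
= 1.8809
Since 1.8809 > 1, prefix-free code does not exist


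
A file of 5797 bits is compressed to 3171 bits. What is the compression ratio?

Compression ratio = Original / Compressed
= 5797 / 3171 = 1.83:1


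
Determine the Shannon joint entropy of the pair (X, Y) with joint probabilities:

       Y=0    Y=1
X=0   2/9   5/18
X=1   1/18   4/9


H(X,Y) = -Σ p(x,y) log₂ p(x,y)
  p(0,0)=2/9: -0.2222 × log₂(0.2222) = 0.4822
  p(0,1)=5/18: -0.2778 × log₂(0.2778) = 0.5133
  p(1,0)=1/18: -0.0556 × log₂(0.0556) = 0.2317
  p(1,1)=4/9: -0.4444 × log₂(0.4444) = 0.5200
H(X,Y) = 1.7472 bits


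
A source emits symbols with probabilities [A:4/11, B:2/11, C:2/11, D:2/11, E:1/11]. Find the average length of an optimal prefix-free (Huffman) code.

Huffman tree construction:
Combine smallest probabilities repeatedly
Resulting codes:
  A: 11 (length 2)
  B: 101 (length 3)
  C: 00 (length 2)
  D: 01 (length 2)
  E: 100 (length 3)
Average length = Σ p(s) × length(s) = 2.2727 bits


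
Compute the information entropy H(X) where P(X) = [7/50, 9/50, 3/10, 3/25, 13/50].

H(X) = -Σ p(x) log₂ p(x)
  -7/50 × log₂(7/50) = 0.3971
  -9/50 × log₂(9/50) = 0.4453
  -3/10 × log₂(3/10) = 0.5211
  -3/25 × log₂(3/25) = 0.3671
  -13/50 × log₂(13/50) = 0.5053
H(X) = 2.2359 bits


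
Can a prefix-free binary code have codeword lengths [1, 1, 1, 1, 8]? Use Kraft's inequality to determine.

Kraft inequality: Σ 2^(-l_i) ≤ 1 for prefix-free code
Calculating: 2^(-1) + 2^(-1) + 2^(-1) + 2^(-1) + 2^(-8)
= 0.5 + 0.5 + 0.5 + 0.5 + 0.00390625
= 2.0039
Since 2.0039 > 1, prefix-free code does not exist


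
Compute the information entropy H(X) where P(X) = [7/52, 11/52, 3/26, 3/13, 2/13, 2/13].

H(X) = -Σ p(x) log₂ p(x)
  -7/52 × log₂(7/52) = 0.3895
  -11/52 × log₂(11/52) = 0.4741
  -3/26 × log₂(3/26) = 0.3595
  -3/13 × log₂(3/13) = 0.4882
  -2/13 × log₂(2/13) = 0.4155
  -2/13 × log₂(2/13) = 0.4155
H(X) = 2.5421 bits


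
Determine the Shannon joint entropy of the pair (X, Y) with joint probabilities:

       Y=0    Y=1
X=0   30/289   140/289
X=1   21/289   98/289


H(X,Y) = -Σ p(x,y) log₂ p(x,y)
  p(0,0)=30/289: -0.1038 × log₂(0.1038) = 0.3392
  p(0,1)=140/289: -0.4844 × log₂(0.4844) = 0.5065
  p(1,0)=21/289: -0.0727 × log₂(0.0727) = 0.2749
  p(1,1)=98/289: -0.3391 × log₂(0.3391) = 0.5291
H(X,Y) = 1.6497 bits


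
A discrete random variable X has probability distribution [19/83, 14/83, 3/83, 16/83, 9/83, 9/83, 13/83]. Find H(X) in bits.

H(X) = -Σ p(x) log₂ p(x)
  -19/83 × log₂(19/83) = 0.4869
  -14/83 × log₂(14/83) = 0.4331
  -3/83 × log₂(3/83) = 0.1731
  -16/83 × log₂(16/83) = 0.4578
  -9/83 × log₂(9/83) = 0.3475
  -9/83 × log₂(9/83) = 0.3475
  -13/83 × log₂(13/83) = 0.4189
H(X) = 2.6650 bits


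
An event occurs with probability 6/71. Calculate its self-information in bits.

Information content I(x) = -log₂(p(x))
I = -log₂(6/71) = -log₂(0.0845)
I = 3.5648 bits


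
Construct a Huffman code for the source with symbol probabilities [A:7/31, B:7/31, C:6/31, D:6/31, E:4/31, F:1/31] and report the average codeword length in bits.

Huffman tree construction:
Combine smallest probabilities repeatedly
Resulting codes:
  A: 01 (length 2)
  B: 10 (length 2)
  C: 111 (length 3)
  D: 00 (length 2)
  E: 1101 (length 4)
  F: 1100 (length 4)
Average length = Σ p(s) × length(s) = 2.5161 bits


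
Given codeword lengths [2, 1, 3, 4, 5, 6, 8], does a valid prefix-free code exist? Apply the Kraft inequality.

Kraft inequality: Σ 2^(-l_i) ≤ 1 for prefix-free code
Calculating: 2^(-2) + 2^(-1) + 2^(-3) + 2^(-4) + 2^(-5) + 2^(-6) + 2^(-8)
= 0.25 + 0.5 + 0.125 + 0.0625 + 0.03125 + 0.015625 + 0.00390625
= 0.9883
Since 0.9883 ≤ 1, prefix-free code exists


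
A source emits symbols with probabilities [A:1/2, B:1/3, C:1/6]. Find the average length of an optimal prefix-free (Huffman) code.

Huffman tree construction:
Combine smallest probabilities repeatedly
Resulting codes:
  A: 0 (length 1)
  B: 11 (length 2)
  C: 10 (length 2)
Average length = Σ p(s) × length(s) = 1.5000 bits


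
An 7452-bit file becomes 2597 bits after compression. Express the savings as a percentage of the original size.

Space savings = (1 - Compressed/Original) × 100%
= (1 - 2597/7452) × 100%
= 65.15%


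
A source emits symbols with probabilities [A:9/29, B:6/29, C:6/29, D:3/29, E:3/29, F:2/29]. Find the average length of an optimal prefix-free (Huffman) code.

Huffman tree construction:
Combine smallest probabilities repeatedly
Resulting codes:
  A: 11 (length 2)
  B: 00 (length 2)
  C: 01 (length 2)
  D: 1011 (length 4)
  E: 100 (length 3)
  F: 1010 (length 4)
Average length = Σ p(s) × length(s) = 2.4483 bits


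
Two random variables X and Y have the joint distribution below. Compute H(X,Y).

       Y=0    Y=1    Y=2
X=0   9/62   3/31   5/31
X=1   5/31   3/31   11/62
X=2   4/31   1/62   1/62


H(X,Y) = -Σ p(x,y) log₂ p(x,y)
  p(0,0)=9/62: -0.1452 × log₂(0.1452) = 0.4042
  p(0,1)=3/31: -0.0968 × log₂(0.0968) = 0.3261
  p(0,2)=5/31: -0.1613 × log₂(0.1613) = 0.4246
  p(1,0)=5/31: -0.1613 × log₂(0.1613) = 0.4246
  p(1,1)=3/31: -0.0968 × log₂(0.0968) = 0.3261
  p(1,2)=11/62: -0.1774 × log₂(0.1774) = 0.4426
  p(2,0)=4/31: -0.1290 × log₂(0.1290) = 0.3812
  p(2,1)=1/62: -0.0161 × log₂(0.0161) = 0.0960
  p(2,2)=1/62: -0.0161 × log₂(0.0161) = 0.0960
H(X,Y) = 2.9213 bits


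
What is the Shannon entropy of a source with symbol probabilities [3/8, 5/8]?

H(X) = -Σ p(x) log₂ p(x)
  -3/8 × log₂(3/8) = 0.5306
  -5/8 × log₂(5/8) = 0.4238
H(X) = 0.9544 bits


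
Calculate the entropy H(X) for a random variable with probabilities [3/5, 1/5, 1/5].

H(X) = -Σ p(x) log₂ p(x)
  -3/5 × log₂(3/5) = 0.4422
  -1/5 × log₂(1/5) = 0.4644
  -1/5 × log₂(1/5) = 0.4644
H(X) = 1.3710 bits


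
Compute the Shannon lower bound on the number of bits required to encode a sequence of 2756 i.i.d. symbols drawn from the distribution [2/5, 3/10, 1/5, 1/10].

Entropy H = 1.8464 bits/symbol
Minimum bits = H × n = 1.8464 × 2756
= 5088.79 bits


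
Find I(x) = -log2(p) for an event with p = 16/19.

Information content I(x) = -log₂(p(x))
I = -log₂(16/19) = -log₂(0.8421)
I = 0.2479 bits


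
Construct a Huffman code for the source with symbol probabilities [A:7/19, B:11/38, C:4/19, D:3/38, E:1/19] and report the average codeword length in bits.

Huffman tree construction:
Combine smallest probabilities repeatedly
Resulting codes:
  A: 0 (length 1)
  B: 10 (length 2)
  C: 111 (length 3)
  D: 1101 (length 4)
  E: 1100 (length 4)
Average length = Σ p(s) × length(s) = 2.1053 bits


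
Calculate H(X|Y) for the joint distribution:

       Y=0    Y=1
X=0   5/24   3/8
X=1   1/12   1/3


H(X|Y) = Σ_y p(y) H(X|Y=y)
  p(Y=0) = 7/24, H(X|Y=0) = 0.8631
  p(Y=1) = 17/24, H(X|Y=1) = 0.9975
H(X|Y) = 0.2917×0.8631 + 0.7083×0.9975 = 0.9583 bits


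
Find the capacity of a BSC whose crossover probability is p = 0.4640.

For BSC with error probability p:
C = 1 - H(p) where H(p) is binary entropy
H(0.4640) = -0.4640 × log₂(0.4640) - 0.5360 × log₂(0.5360)
H(p) = 0.9963
C = 1 - 0.9963 = 0.0037 bits/use


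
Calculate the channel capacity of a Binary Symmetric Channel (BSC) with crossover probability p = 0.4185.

For BSC with error probability p:
C = 1 - H(p) where H(p) is binary entropy
H(0.4185) = -0.4185 × log₂(0.4185) - 0.5815 × log₂(0.5815)
H(p) = 0.9807
C = 1 - 0.9807 = 0.0193 bits/use


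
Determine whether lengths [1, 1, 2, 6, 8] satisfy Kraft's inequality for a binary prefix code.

Kraft inequality: Σ 2^(-l_i) ≤ 1 for prefix-free code
Calculating: 2^(-1) + 2^(-1) + 2^(-2) + 2^(-6) + 2^(-8)
= 0.5 + 0.5 + 0.25 + 0.015625 + 0.00390625
= 1.2695
Since 1.2695 > 1, prefix-free code does not exist


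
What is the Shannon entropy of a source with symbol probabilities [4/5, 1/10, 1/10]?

H(X) = -Σ p(x) log₂ p(x)
  -4/5 × log₂(4/5) = 0.2575
  -1/10 × log₂(1/10) = 0.3322
  -1/10 × log₂(1/10) = 0.3322
H(X) = 0.9219 bits


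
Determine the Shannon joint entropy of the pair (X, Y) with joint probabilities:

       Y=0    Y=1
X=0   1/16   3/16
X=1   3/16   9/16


H(X,Y) = -Σ p(x,y) log₂ p(x,y)
  p(0,0)=1/16: -0.0625 × log₂(0.0625) = 0.2500
  p(0,1)=3/16: -0.1875 × log₂(0.1875) = 0.4528
  p(1,0)=3/16: -0.1875 × log₂(0.1875) = 0.4528
  p(1,1)=9/16: -0.5625 × log₂(0.5625) = 0.4669
H(X,Y) = 1.6226 bits


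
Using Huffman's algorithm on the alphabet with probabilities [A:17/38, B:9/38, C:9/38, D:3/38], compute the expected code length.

Huffman tree construction:
Combine smallest probabilities repeatedly
Resulting codes:
  A: 0 (length 1)
  B: 111 (length 3)
  C: 10 (length 2)
  D: 110 (length 3)
Average length = Σ p(s) × length(s) = 1.8684 bits


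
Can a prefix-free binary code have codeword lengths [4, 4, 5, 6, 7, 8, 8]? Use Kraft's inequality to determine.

Kraft inequality: Σ 2^(-l_i) ≤ 1 for prefix-free code
Calculating: 2^(-4) + 2^(-4) + 2^(-5) + 2^(-6) + 2^(-7) + 2^(-8) + 2^(-8)
= 0.0625 + 0.0625 + 0.03125 + 0.015625 + 0.0078125 + 0.00390625 + 0.00390625
= 0.1875
Since 0.1875 ≤ 1, prefix-free code exists


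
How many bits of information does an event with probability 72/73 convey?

Information content I(x) = -log₂(p(x))
I = -log₂(72/73) = -log₂(0.9863)
I = 0.0199 bits


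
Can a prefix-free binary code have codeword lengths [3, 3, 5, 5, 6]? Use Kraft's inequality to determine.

Kraft inequality: Σ 2^(-l_i) ≤ 1 for prefix-free code
Calculating: 2^(-3) + 2^(-3) + 2^(-5) + 2^(-5) + 2^(-6)
= 0.125 + 0.125 + 0.03125 + 0.03125 + 0.015625
= 0.3281
Since 0.3281 ≤ 1, prefix-free code exists


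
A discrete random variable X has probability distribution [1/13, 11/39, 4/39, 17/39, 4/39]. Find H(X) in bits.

H(X) = -Σ p(x) log₂ p(x)
  -1/13 × log₂(1/13) = 0.2846
  -11/39 × log₂(11/39) = 0.5150
  -4/39 × log₂(4/39) = 0.3370
  -17/39 × log₂(17/39) = 0.5222
  -4/39 × log₂(4/39) = 0.3370
H(X) = 1.9958 bits


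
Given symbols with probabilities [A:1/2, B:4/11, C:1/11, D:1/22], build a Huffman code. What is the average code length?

Huffman tree construction:
Combine smallest probabilities repeatedly
Resulting codes:
  A: 0 (length 1)
  B: 11 (length 2)
  C: 101 (length 3)
  D: 100 (length 3)
Average length = Σ p(s) × length(s) = 1.6364 bits


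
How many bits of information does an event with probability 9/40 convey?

Information content I(x) = -log₂(p(x))
I = -log₂(9/40) = -log₂(0.2250)
I = 2.1520 bits


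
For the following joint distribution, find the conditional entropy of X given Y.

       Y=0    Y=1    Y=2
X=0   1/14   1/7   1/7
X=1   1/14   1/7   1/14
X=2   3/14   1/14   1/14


H(X|Y) = Σ_y p(y) H(X|Y=y)
  p(Y=0) = 5/14, H(X|Y=0) = 1.3710
  p(Y=1) = 5/14, H(X|Y=1) = 1.5219
  p(Y=2) = 2/7, H(X|Y=2) = 1.5000
H(X|Y) = 0.3571×1.3710 + 0.3571×1.5219 + 0.2857×1.5000 = 1.4617 bits


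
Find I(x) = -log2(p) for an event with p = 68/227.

Information content I(x) = -log₂(p(x))
I = -log₂(68/227) = -log₂(0.2996)
I = 1.7391 bits


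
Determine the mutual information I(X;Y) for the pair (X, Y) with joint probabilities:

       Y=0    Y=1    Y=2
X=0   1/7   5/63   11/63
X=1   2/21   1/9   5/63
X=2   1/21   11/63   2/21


H(X) = 1.5710, H(Y) = 1.5772, H(X,Y) = 3.0680
I(X;Y) = H(X) + H(Y) - H(X,Y) = 0.0801 bits


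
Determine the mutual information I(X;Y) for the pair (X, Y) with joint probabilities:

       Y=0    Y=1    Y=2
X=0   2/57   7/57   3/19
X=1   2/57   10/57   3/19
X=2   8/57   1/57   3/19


H(X) = 1.5810, H(Y) = 1.5090, H(X,Y) = 2.9126
I(X;Y) = H(X) + H(Y) - H(X,Y) = 0.1775 bits


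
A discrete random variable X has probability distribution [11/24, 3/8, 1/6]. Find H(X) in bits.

H(X) = -Σ p(x) log₂ p(x)
  -11/24 × log₂(11/24) = 0.5159
  -3/8 × log₂(3/8) = 0.5306
  -1/6 × log₂(1/6) = 0.4308
H(X) = 1.4773 bits


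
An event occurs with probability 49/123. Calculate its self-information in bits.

Information content I(x) = -log₂(p(x))
I = -log₂(49/123) = -log₂(0.3984)
I = 1.3278 bits


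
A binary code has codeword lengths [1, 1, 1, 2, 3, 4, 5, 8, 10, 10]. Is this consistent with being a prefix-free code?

Kraft inequality: Σ 2^(-l_i) ≤ 1 for prefix-free code
Calculating: 2^(-1) + 2^(-1) + 2^(-1) + 2^(-2) + 2^(-3) + 2^(-4) + 2^(-5) + 2^(-8) + 2^(-10) + 2^(-10)
= 0.5 + 0.5 + 0.5 + 0.25 + 0.125 + 0.0625 + 0.03125 + 0.00390625 + 0.0009765625 + 0.0009765625
= 1.9746
Since 1.9746 > 1, prefix-free code does not exist


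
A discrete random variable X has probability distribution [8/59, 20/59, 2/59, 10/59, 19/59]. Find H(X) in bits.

H(X) = -Σ p(x) log₂ p(x)
  -8/59 × log₂(8/59) = 0.3909
  -20/59 × log₂(20/59) = 0.5291
  -2/59 × log₂(2/59) = 0.1655
  -10/59 × log₂(10/59) = 0.4340
  -19/59 × log₂(19/59) = 0.5264
H(X) = 2.0459 bits


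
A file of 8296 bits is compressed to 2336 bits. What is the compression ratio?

Compression ratio = Original / Compressed
= 8296 / 2336 = 3.55:1


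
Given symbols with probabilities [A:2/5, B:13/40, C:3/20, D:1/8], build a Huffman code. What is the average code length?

Huffman tree construction:
Combine smallest probabilities repeatedly
Resulting codes:
  A: 0 (length 1)
  B: 11 (length 2)
  C: 101 (length 3)
  D: 100 (length 3)
Average length = Σ p(s) × length(s) = 1.8750 bits


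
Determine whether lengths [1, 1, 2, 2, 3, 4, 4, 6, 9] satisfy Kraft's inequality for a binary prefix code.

Kraft inequality: Σ 2^(-l_i) ≤ 1 for prefix-free code
Calculating: 2^(-1) + 2^(-1) + 2^(-2) + 2^(-2) + 2^(-3) + 2^(-4) + 2^(-4) + 2^(-6) + 2^(-9)
= 0.5 + 0.5 + 0.25 + 0.25 + 0.125 + 0.0625 + 0.0625 + 0.015625 + 0.001953125
= 1.7676
Since 1.7676 > 1, prefix-free code does not exist


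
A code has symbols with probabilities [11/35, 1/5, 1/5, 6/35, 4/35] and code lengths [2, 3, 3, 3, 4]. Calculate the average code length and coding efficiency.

Average length L = Σ p_i × l_i = 2.8000 bits
Entropy H = 2.2474 bits
Efficiency η = H/L × 100% = 80.26%


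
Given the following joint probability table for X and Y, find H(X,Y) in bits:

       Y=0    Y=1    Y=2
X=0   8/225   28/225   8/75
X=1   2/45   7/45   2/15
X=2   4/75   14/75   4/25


H(X,Y) = -Σ p(x,y) log₂ p(x,y)
  p(0,0)=8/225: -0.0356 × log₂(0.0356) = 0.1712
  p(0,1)=28/225: -0.1244 × log₂(0.1244) = 0.3741
  p(0,2)=8/75: -0.1067 × log₂(0.1067) = 0.3444
  p(1,0)=2/45: -0.0444 × log₂(0.0444) = 0.1996
  p(1,1)=7/45: -0.1556 × log₂(0.1556) = 0.4176
  p(1,2)=2/15: -0.1333 × log₂(0.1333) = 0.3876
  p(2,0)=4/75: -0.0533 × log₂(0.0533) = 0.2255
  p(2,1)=14/75: -0.1867 × log₂(0.1867) = 0.4520
  p(2,2)=4/25: -0.1600 × log₂(0.1600) = 0.4230
H(X,Y) = 2.9951 bits


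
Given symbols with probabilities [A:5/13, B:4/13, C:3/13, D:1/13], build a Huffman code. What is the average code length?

Huffman tree construction:
Combine smallest probabilities repeatedly
Resulting codes:
  A: 0 (length 1)
  B: 10 (length 2)
  C: 111 (length 3)
  D: 110 (length 3)
Average length = Σ p(s) × length(s) = 1.9231 bits


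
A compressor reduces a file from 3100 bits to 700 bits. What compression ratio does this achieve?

Compression ratio = Original / Compressed
= 3100 / 700 = 4.43:1


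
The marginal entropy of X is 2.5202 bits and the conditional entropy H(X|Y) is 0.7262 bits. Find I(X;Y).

I(X;Y) = H(X) - H(X|Y)
I(X;Y) = 2.5202 - 0.7262 = 1.794 bits


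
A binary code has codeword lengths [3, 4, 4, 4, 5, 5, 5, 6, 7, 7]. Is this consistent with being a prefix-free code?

Kraft inequality: Σ 2^(-l_i) ≤ 1 for prefix-free code
Calculating: 2^(-3) + 2^(-4) + 2^(-4) + 2^(-4) + 2^(-5) + 2^(-5) + 2^(-5) + 2^(-6) + 2^(-7) + 2^(-7)
= 0.125 + 0.0625 + 0.0625 + 0.0625 + 0.03125 + 0.03125 + 0.03125 + 0.015625 + 0.0078125 + 0.0078125
= 0.4375
Since 0.4375 ≤ 1, prefix-free code exists


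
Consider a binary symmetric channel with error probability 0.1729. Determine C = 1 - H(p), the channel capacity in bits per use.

For BSC with error probability p:
C = 1 - H(p) where H(p) is binary entropy
H(0.1729) = -0.1729 × log₂(0.1729) - 0.8271 × log₂(0.8271)
H(p) = 0.6643
C = 1 - 0.6643 = 0.3357 bits/use


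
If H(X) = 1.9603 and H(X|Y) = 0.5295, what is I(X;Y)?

I(X;Y) = H(X) - H(X|Y)
I(X;Y) = 1.9603 - 0.5295 = 1.4308 bits


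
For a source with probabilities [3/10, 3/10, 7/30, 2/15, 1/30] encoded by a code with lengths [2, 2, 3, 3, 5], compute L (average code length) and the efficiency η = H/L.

Average length L = Σ p_i × l_i = 2.4667 bits
Entropy H = 2.0832 bits
Efficiency η = H/L × 100% = 84.45%


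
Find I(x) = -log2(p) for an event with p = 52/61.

Information content I(x) = -log₂(p(x))
I = -log₂(52/61) = -log₂(0.8525)
I = 0.2303 bits


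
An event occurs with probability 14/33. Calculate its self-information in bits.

Information content I(x) = -log₂(p(x))
I = -log₂(14/33) = -log₂(0.4242)
I = 1.2370 bits


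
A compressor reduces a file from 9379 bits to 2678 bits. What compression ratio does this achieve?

Compression ratio = Original / Compressed
= 9379 / 2678 = 3.50:1


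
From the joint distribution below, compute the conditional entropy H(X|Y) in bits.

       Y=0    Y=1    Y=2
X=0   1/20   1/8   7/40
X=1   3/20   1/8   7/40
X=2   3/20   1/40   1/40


H(X|Y) = Σ_y p(y) H(X|Y=y)
  p(Y=0) = 7/20, H(X|Y=0) = 1.4488
  p(Y=1) = 11/40, H(X|Y=1) = 1.3486
  p(Y=2) = 3/8, H(X|Y=2) = 1.2867
H(X|Y) = 0.3500×1.4488 + 0.2750×1.3486 + 0.3750×1.2867 = 1.3605 bits


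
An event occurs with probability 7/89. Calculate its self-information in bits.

Information content I(x) = -log₂(p(x))
I = -log₂(7/89) = -log₂(0.0787)
I = 3.6684 bits


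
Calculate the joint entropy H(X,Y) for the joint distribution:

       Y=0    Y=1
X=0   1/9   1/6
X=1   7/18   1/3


H(X,Y) = -Σ p(x,y) log₂ p(x,y)
  p(0,0)=1/9: -0.1111 × log₂(0.1111) = 0.3522
  p(0,1)=1/6: -0.1667 × log₂(0.1667) = 0.4308
  p(1,0)=7/18: -0.3889 × log₂(0.3889) = 0.5299
  p(1,1)=1/3: -0.3333 × log₂(0.3333) = 0.5283
H(X,Y) = 1.8413 bits


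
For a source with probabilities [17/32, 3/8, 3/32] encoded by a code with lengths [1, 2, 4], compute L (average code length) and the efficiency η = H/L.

Average length L = Σ p_i × l_i = 1.6562 bits
Entropy H = 1.3356 bits
Efficiency η = H/L × 100% = 80.64%


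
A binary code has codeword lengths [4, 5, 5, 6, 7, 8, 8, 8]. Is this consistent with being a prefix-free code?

Kraft inequality: Σ 2^(-l_i) ≤ 1 for prefix-free code
Calculating: 2^(-4) + 2^(-5) + 2^(-5) + 2^(-6) + 2^(-7) + 2^(-8) + 2^(-8) + 2^(-8)
= 0.0625 + 0.03125 + 0.03125 + 0.015625 + 0.0078125 + 0.00390625 + 0.00390625 + 0.00390625
= 0.1602
Since 0.1602 ≤ 1, prefix-free code exists


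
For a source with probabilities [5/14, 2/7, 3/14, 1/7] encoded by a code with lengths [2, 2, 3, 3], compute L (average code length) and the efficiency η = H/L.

Average length L = Σ p_i × l_i = 2.3571 bits
Entropy H = 1.9242 bits
Efficiency η = H/L × 100% = 81.63%


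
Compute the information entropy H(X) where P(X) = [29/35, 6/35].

H(X) = -Σ p(x) log₂ p(x)
  -29/35 × log₂(29/35) = 0.2248
  -6/35 × log₂(6/35) = 0.4362
H(X) = 0.6610 bits


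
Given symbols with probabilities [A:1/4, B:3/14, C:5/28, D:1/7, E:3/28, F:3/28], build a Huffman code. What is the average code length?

Huffman tree construction:
Combine smallest probabilities repeatedly
Resulting codes:
  A: 10 (length 2)
  B: 00 (length 2)
  C: 111 (length 3)
  D: 110 (length 3)
  E: 010 (length 3)
  F: 011 (length 3)
Average length = Σ p(s) × length(s) = 2.5357 bits


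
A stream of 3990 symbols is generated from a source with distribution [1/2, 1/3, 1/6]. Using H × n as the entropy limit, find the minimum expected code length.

Entropy H = 1.4591 bits/symbol
Minimum bits = H × n = 1.4591 × 3990
= 5822.00 bits


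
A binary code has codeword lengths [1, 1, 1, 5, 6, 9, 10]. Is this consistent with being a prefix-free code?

Kraft inequality: Σ 2^(-l_i) ≤ 1 for prefix-free code
Calculating: 2^(-1) + 2^(-1) + 2^(-1) + 2^(-5) + 2^(-6) + 2^(-9) + 2^(-10)
= 0.5 + 0.5 + 0.5 + 0.03125 + 0.015625 + 0.001953125 + 0.0009765625
= 1.5498
Since 1.5498 > 1, prefix-free code does not exist


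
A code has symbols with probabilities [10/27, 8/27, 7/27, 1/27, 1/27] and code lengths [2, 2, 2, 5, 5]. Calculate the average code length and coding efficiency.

Average length L = Σ p_i × l_i = 2.2222 bits
Entropy H = 1.9078 bits
Efficiency η = H/L × 100% = 85.85%


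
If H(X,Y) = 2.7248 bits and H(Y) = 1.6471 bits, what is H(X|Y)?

Chain rule: H(X,Y) = H(X|Y) + H(Y)
H(X|Y) = H(X,Y) - H(Y) = 2.7248 - 1.6471 = 1.0777 bits


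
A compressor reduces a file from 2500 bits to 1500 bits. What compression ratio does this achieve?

Compression ratio = Original / Compressed
= 2500 / 1500 = 1.67:1


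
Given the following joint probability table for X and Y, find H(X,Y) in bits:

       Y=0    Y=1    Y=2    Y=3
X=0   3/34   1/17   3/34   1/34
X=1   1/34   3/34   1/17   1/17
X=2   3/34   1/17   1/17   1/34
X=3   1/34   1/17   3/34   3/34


H(X,Y) = -Σ p(x,y) log₂ p(x,y)
  p(0,0)=3/34: -0.0882 × log₂(0.0882) = 0.3090
  p(0,1)=1/17: -0.0588 × log₂(0.0588) = 0.2404
  p(0,2)=3/34: -0.0882 × log₂(0.0882) = 0.3090
  p(0,3)=1/34: -0.0294 × log₂(0.0294) = 0.1496
  p(1,0)=1/34: -0.0294 × log₂(0.0294) = 0.1496
  p(1,1)=3/34: -0.0882 × log₂(0.0882) = 0.3090
  p(1,2)=1/17: -0.0588 × log₂(0.0588) = 0.2404
  p(1,3)=1/17: -0.0588 × log₂(0.0588) = 0.2404
  p(2,0)=3/34: -0.0882 × log₂(0.0882) = 0.3090
  p(2,1)=1/17: -0.0588 × log₂(0.0588) = 0.2404
  p(2,2)=1/17: -0.0588 × log₂(0.0588) = 0.2404
  p(2,3)=1/34: -0.0294 × log₂(0.0294) = 0.1496
  p(3,0)=1/34: -0.0294 × log₂(0.0294) = 0.1496
  p(3,1)=1/17: -0.0588 × log₂(0.0588) = 0.2404
  p(3,2)=3/34: -0.0882 × log₂(0.0882) = 0.3090
  p(3,3)=3/34: -0.0882 × log₂(0.0882) = 0.3090
H(X,Y) = 3.8954 bits


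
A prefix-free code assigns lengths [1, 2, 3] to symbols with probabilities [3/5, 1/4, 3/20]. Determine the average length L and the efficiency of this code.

Average length L = Σ p_i × l_i = 1.5500 bits
Entropy H = 1.3527 bits
Efficiency η = H/L × 100% = 87.27%


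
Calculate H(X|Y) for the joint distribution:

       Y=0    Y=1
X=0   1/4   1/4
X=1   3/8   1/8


H(X|Y) = Σ_y p(y) H(X|Y=y)
  p(Y=0) = 5/8, H(X|Y=0) = 0.9710
  p(Y=1) = 3/8, H(X|Y=1) = 0.9183
H(X|Y) = 0.6250×0.9710 + 0.3750×0.9183 = 0.9512 bits


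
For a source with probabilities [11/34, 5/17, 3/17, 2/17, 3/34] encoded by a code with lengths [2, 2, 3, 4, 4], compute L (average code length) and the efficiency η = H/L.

Average length L = Σ p_i × l_i = 2.5882 bits
Entropy H = 2.1599 bits
Efficiency η = H/L × 100% = 83.45%


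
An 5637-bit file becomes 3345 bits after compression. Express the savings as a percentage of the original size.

Space savings = (1 - Compressed/Original) × 100%
= (1 - 3345/5637) × 100%
= 40.66%


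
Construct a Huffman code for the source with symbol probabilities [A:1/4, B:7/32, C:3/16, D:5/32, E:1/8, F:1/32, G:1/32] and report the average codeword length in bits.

Huffman tree construction:
Combine smallest probabilities repeatedly
Resulting codes:
  A: 10 (length 2)
  B: 01 (length 2)
  C: 111 (length 3)
  D: 110 (length 3)
  E: 001 (length 3)
  F: 0000 (length 4)
  G: 0001 (length 4)
Average length = Σ p(s) × length(s) = 2.5938 bits


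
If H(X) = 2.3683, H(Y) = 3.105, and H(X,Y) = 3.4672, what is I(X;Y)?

I(X;Y) = H(X) + H(Y) - H(X,Y)
I(X;Y) = 2.3683 + 3.105 - 3.4672 = 2.0061 bits


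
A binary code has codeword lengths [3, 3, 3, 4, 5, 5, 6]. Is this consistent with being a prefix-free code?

Kraft inequality: Σ 2^(-l_i) ≤ 1 for prefix-free code
Calculating: 2^(-3) + 2^(-3) + 2^(-3) + 2^(-4) + 2^(-5) + 2^(-5) + 2^(-6)
= 0.125 + 0.125 + 0.125 + 0.0625 + 0.03125 + 0.03125 + 0.015625
= 0.5156
Since 0.5156 ≤ 1, prefix-free code exists


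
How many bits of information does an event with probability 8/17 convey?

Information content I(x) = -log₂(p(x))
I = -log₂(8/17) = -log₂(0.4706)
I = 1.0875 bits


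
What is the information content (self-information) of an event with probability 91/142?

Information content I(x) = -log₂(p(x))
I = -log₂(91/142) = -log₂(0.6408)
I = 0.6420 bits


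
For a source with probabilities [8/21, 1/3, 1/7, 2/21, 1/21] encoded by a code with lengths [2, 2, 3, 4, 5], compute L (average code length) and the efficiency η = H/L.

Average length L = Σ p_i × l_i = 2.4762 bits
Entropy H = 1.9920 bits
Efficiency η = H/L × 100% = 80.45%


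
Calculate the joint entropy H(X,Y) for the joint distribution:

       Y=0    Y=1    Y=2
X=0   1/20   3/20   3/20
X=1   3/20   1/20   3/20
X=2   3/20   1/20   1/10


H(X,Y) = -Σ p(x,y) log₂ p(x,y)
  p(0,0)=1/20: -0.0500 × log₂(0.0500) = 0.2161
  p(0,1)=3/20: -0.1500 × log₂(0.1500) = 0.4105
  p(0,2)=3/20: -0.1500 × log₂(0.1500) = 0.4105
  p(1,0)=3/20: -0.1500 × log₂(0.1500) = 0.4105
  p(1,1)=1/20: -0.0500 × log₂(0.0500) = 0.2161
  p(1,2)=3/20: -0.1500 × log₂(0.1500) = 0.4105
  p(2,0)=3/20: -0.1500 × log₂(0.1500) = 0.4105
  p(2,1)=1/20: -0.0500 × log₂(0.0500) = 0.2161
  p(2,2)=1/10: -0.1000 × log₂(0.1000) = 0.3322
H(X,Y) = 3.0332 bits


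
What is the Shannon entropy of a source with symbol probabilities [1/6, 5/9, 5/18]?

H(X) = -Σ p(x) log₂ p(x)
  -1/6 × log₂(1/6) = 0.4308
  -5/9 × log₂(5/9) = 0.4711
  -5/18 × log₂(5/18) = 0.5133
H(X) = 1.4153 bits


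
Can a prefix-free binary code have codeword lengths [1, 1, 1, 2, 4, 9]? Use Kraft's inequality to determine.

Kraft inequality: Σ 2^(-l_i) ≤ 1 for prefix-free code
Calculating: 2^(-1) + 2^(-1) + 2^(-1) + 2^(-2) + 2^(-4) + 2^(-9)
= 0.5 + 0.5 + 0.5 + 0.25 + 0.0625 + 0.001953125
= 1.8145
Since 1.8145 > 1, prefix-free code does not exist


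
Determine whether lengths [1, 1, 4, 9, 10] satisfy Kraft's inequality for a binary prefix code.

Kraft inequality: Σ 2^(-l_i) ≤ 1 for prefix-free code
Calculating: 2^(-1) + 2^(-1) + 2^(-4) + 2^(-9) + 2^(-10)
= 0.5 + 0.5 + 0.0625 + 0.001953125 + 0.0009765625
= 1.0654
Since 1.0654 > 1, prefix-free code does not exist


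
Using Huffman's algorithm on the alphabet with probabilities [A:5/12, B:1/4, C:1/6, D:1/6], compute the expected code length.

Huffman tree construction:
Combine smallest probabilities repeatedly
Resulting codes:
  A: 0 (length 1)
  B: 10 (length 2)
  C: 110 (length 3)
  D: 111 (length 3)
Average length = Σ p(s) × length(s) = 1.9167 bits


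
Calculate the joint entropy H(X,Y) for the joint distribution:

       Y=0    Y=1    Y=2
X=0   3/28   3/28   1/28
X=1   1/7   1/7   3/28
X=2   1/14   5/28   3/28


H(X,Y) = -Σ p(x,y) log₂ p(x,y)
  p(0,0)=3/28: -0.1071 × log₂(0.1071) = 0.3453
  p(0,1)=3/28: -0.1071 × log₂(0.1071) = 0.3453
  p(0,2)=1/28: -0.0357 × log₂(0.0357) = 0.1717
  p(1,0)=1/7: -0.1429 × log₂(0.1429) = 0.4011
  p(1,1)=1/7: -0.1429 × log₂(0.1429) = 0.4011
  p(1,2)=3/28: -0.1071 × log₂(0.1071) = 0.3453
  p(2,0)=1/14: -0.0714 × log₂(0.0714) = 0.2720
  p(2,1)=5/28: -0.1786 × log₂(0.1786) = 0.4438
  p(2,2)=3/28: -0.1071 × log₂(0.1071) = 0.3453
H(X,Y) = 3.0706 bits


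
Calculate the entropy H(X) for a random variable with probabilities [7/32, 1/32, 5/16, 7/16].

H(X) = -Σ p(x) log₂ p(x)
  -7/32 × log₂(7/32) = 0.4796
  -1/32 × log₂(1/32) = 0.1562
  -5/16 × log₂(5/16) = 0.5244
  -7/16 × log₂(7/16) = 0.5218
H(X) = 1.6821 bits


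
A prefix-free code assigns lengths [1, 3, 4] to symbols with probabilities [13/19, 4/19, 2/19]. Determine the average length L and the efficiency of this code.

Average length L = Σ p_i × l_i = 1.7368 bits
Entropy H = 1.1897 bits
Efficiency η = H/L × 100% = 68.50%


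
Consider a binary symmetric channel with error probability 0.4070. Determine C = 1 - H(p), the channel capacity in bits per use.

For BSC with error probability p:
C = 1 - H(p) where H(p) is binary entropy
H(0.4070) = -0.4070 × log₂(0.4070) - 0.5930 × log₂(0.5930)
H(p) = 0.9749
C = 1 - 0.9749 = 0.0251 bits/use


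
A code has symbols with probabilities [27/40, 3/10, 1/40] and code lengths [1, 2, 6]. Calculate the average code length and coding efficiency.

Average length L = Σ p_i × l_i = 1.4250 bits
Entropy H = 1.0369 bits
Efficiency η = H/L × 100% = 72.76%


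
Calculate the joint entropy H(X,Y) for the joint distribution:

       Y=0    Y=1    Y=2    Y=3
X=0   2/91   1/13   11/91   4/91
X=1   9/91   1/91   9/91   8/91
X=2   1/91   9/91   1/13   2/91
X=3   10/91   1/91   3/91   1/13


H(X,Y) = -Σ p(x,y) log₂ p(x,y)
  p(0,0)=2/91: -0.0220 × log₂(0.0220) = 0.1211
  p(0,1)=1/13: -0.0769 × log₂(0.0769) = 0.2846
  p(0,2)=11/91: -0.1209 × log₂(0.1209) = 0.3685
  p(0,3)=4/91: -0.0440 × log₂(0.0440) = 0.1981
  p(1,0)=9/91: -0.0989 × log₂(0.0989) = 0.3301
  p(1,1)=1/91: -0.0110 × log₂(0.0110) = 0.0715
  p(1,2)=9/91: -0.0989 × log₂(0.0989) = 0.3301
  p(1,3)=8/91: -0.0879 × log₂(0.0879) = 0.3084
  p(2,0)=1/91: -0.0110 × log₂(0.0110) = 0.0715
  p(2,1)=9/91: -0.0989 × log₂(0.0989) = 0.3301
  p(2,2)=1/13: -0.0769 × log₂(0.0769) = 0.2846
  p(2,3)=2/91: -0.0220 × log₂(0.0220) = 0.1211
  p(3,0)=10/91: -0.1099 × log₂(0.1099) = 0.3501
  p(3,1)=1/91: -0.0110 × log₂(0.0110) = 0.0715
  p(3,2)=3/91: -0.0330 × log₂(0.0330) = 0.1623
  p(3,3)=1/13: -0.0769 × log₂(0.0769) = 0.2846
H(X,Y) = 3.6883 bits


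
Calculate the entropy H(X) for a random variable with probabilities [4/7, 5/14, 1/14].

H(X) = -Σ p(x) log₂ p(x)
  -4/7 × log₂(4/7) = 0.4613
  -5/14 × log₂(5/14) = 0.5305
  -1/14 × log₂(1/14) = 0.2720
H(X) = 1.2638 bits


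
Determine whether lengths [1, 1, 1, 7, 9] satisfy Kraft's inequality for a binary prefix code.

Kraft inequality: Σ 2^(-l_i) ≤ 1 for prefix-free code
Calculating: 2^(-1) + 2^(-1) + 2^(-1) + 2^(-7) + 2^(-9)
= 0.5 + 0.5 + 0.5 + 0.0078125 + 0.001953125
= 1.5098
Since 1.5098 > 1, prefix-free code does not exist


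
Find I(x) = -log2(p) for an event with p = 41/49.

Information content I(x) = -log₂(p(x))
I = -log₂(41/49) = -log₂(0.8367)
I = 0.2572 bits


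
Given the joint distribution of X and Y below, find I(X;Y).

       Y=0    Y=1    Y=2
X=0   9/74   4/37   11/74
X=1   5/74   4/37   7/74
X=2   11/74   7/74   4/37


H(X) = 1.5709, H(Y) = 1.5831, H(X,Y) = 3.1345
I(X;Y) = H(X) + H(Y) - H(X,Y) = 0.0195 bits


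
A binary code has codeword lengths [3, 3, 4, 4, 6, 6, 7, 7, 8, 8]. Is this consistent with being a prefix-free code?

Kraft inequality: Σ 2^(-l_i) ≤ 1 for prefix-free code
Calculating: 2^(-3) + 2^(-3) + 2^(-4) + 2^(-4) + 2^(-6) + 2^(-6) + 2^(-7) + 2^(-7) + 2^(-8) + 2^(-8)
= 0.125 + 0.125 + 0.0625 + 0.0625 + 0.015625 + 0.015625 + 0.0078125 + 0.0078125 + 0.00390625 + 0.00390625
= 0.4297
Since 0.4297 ≤ 1, prefix-free code exists


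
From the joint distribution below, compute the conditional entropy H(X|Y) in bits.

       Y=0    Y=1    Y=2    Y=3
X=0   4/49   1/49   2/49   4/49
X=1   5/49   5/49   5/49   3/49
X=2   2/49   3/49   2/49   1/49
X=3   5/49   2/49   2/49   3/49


H(X|Y) = Σ_y p(y) H(X|Y=y)
  p(Y=0) = 16/49, H(X|Y=0) = 1.9238
  p(Y=1) = 11/49, H(X|Y=1) = 1.7899
  p(Y=2) = 11/49, H(X|Y=2) = 1.8586
  p(Y=3) = 11/49, H(X|Y=3) = 1.8676
H(X|Y) = 0.3265×1.9238 + 0.2245×1.7899 + 0.2245×1.8586 + 0.2245×1.8676 = 1.8665 bits


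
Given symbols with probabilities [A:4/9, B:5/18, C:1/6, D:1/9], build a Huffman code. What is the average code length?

Huffman tree construction:
Combine smallest probabilities repeatedly
Resulting codes:
  A: 0 (length 1)
  B: 10 (length 2)
  C: 111 (length 3)
  D: 110 (length 3)
Average length = Σ p(s) × length(s) = 1.8333 bits


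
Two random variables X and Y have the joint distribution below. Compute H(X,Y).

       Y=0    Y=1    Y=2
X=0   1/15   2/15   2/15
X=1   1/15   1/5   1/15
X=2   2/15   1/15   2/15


H(X,Y) = -Σ p(x,y) log₂ p(x,y)
  p(0,0)=1/15: -0.0667 × log₂(0.0667) = 0.2605
  p(0,1)=2/15: -0.1333 × log₂(0.1333) = 0.3876
  p(0,2)=2/15: -0.1333 × log₂(0.1333) = 0.3876
  p(1,0)=1/15: -0.0667 × log₂(0.0667) = 0.2605
  p(1,1)=1/5: -0.2000 × log₂(0.2000) = 0.4644
  p(1,2)=1/15: -0.0667 × log₂(0.0667) = 0.2605
  p(2,0)=2/15: -0.1333 × log₂(0.1333) = 0.3876
  p(2,1)=1/15: -0.0667 × log₂(0.0667) = 0.2605
  p(2,2)=2/15: -0.1333 × log₂(0.1333) = 0.3876
H(X,Y) = 3.0566 bits


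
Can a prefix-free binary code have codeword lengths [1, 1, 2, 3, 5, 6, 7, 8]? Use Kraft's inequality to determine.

Kraft inequality: Σ 2^(-l_i) ≤ 1 for prefix-free code
Calculating: 2^(-1) + 2^(-1) + 2^(-2) + 2^(-3) + 2^(-5) + 2^(-6) + 2^(-7) + 2^(-8)
= 0.5 + 0.5 + 0.25 + 0.125 + 0.03125 + 0.015625 + 0.0078125 + 0.00390625
= 1.4336
Since 1.4336 > 1, prefix-free code does not exist


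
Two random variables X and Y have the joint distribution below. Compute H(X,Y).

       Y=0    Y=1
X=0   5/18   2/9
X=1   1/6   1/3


H(X,Y) = -Σ p(x,y) log₂ p(x,y)
  p(0,0)=5/18: -0.2778 × log₂(0.2778) = 0.5133
  p(0,1)=2/9: -0.2222 × log₂(0.2222) = 0.4822
  p(1,0)=1/6: -0.1667 × log₂(0.1667) = 0.4308
  p(1,1)=1/3: -0.3333 × log₂(0.3333) = 0.5283
H(X,Y) = 1.9547 bits


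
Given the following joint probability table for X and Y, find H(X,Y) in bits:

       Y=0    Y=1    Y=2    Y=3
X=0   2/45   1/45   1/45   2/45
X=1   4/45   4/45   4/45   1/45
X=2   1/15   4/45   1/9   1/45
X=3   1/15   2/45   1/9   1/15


H(X,Y) = -Σ p(x,y) log₂ p(x,y)
  p(0,0)=2/45: -0.0444 × log₂(0.0444) = 0.1996
  p(0,1)=1/45: -0.0222 × log₂(0.0222) = 0.1220
  p(0,2)=1/45: -0.0222 × log₂(0.0222) = 0.1220
  p(0,3)=2/45: -0.0444 × log₂(0.0444) = 0.1996
  p(1,0)=4/45: -0.0889 × log₂(0.0889) = 0.3104
  p(1,1)=4/45: -0.0889 × log₂(0.0889) = 0.3104
  p(1,2)=4/45: -0.0889 × log₂(0.0889) = 0.3104
  p(1,3)=1/45: -0.0222 × log₂(0.0222) = 0.1220
  p(2,0)=1/15: -0.0667 × log₂(0.0667) = 0.2605
  p(2,1)=4/45: -0.0889 × log₂(0.0889) = 0.3104
  p(2,2)=1/9: -0.1111 × log₂(0.1111) = 0.3522
  p(2,3)=1/45: -0.0222 × log₂(0.0222) = 0.1220
  p(3,0)=1/15: -0.0667 × log₂(0.0667) = 0.2605
  p(3,1)=2/45: -0.0444 × log₂(0.0444) = 0.1996
  p(3,2)=1/9: -0.1111 × log₂(0.1111) = 0.3522
  p(3,3)=1/15: -0.0667 × log₂(0.0667) = 0.2605
H(X,Y) = 3.8144 bits


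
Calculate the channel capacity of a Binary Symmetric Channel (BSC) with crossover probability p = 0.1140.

For BSC with error probability p:
C = 1 - H(p) where H(p) is binary entropy
H(0.1140) = -0.1140 × log₂(0.1140) - 0.8860 × log₂(0.8860)
H(p) = 0.5119
C = 1 - 0.5119 = 0.4881 bits/use


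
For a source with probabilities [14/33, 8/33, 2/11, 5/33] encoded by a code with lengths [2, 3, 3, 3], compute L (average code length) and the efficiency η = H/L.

Average length L = Σ p_i × l_i = 2.5758 bits
Entropy H = 1.8801 bits
Efficiency η = H/L × 100% = 72.99%


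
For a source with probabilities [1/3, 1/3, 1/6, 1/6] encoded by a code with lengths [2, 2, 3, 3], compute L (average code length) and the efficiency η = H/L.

Average length L = Σ p_i × l_i = 2.3333 bits
Entropy H = 1.9183 bits
Efficiency η = H/L × 100% = 82.21%


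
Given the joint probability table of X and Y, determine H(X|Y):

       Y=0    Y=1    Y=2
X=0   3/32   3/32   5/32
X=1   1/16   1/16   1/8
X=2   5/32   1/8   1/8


H(X|Y) = Σ_y p(y) H(X|Y=y)
  p(Y=0) = 5/16, H(X|Y=0) = 1.4855
  p(Y=1) = 9/32, H(X|Y=1) = 1.5305
  p(Y=2) = 13/32, H(X|Y=2) = 1.5766
H(X|Y) = 0.3125×1.4855 + 0.2812×1.5305 + 0.4062×1.5766 = 1.5352 bits


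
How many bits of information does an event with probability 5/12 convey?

Information content I(x) = -log₂(p(x))
I = -log₂(5/12) = -log₂(0.4167)
I = 1.2630 bits


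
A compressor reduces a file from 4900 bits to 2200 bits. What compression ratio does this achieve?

Compression ratio = Original / Compressed
= 4900 / 2200 = 2.23:1


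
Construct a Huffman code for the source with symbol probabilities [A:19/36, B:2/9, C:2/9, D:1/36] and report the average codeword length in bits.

Huffman tree construction:
Combine smallest probabilities repeatedly
Resulting codes:
  A: 1 (length 1)
  B: 011 (length 3)
  C: 00 (length 2)
  D: 010 (length 3)
Average length = Σ p(s) × length(s) = 1.7222 bits


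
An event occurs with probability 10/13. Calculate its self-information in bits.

Information content I(x) = -log₂(p(x))
I = -log₂(10/13) = -log₂(0.7692)
I = 0.3785 bits


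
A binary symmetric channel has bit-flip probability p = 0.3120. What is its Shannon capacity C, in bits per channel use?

For BSC with error probability p:
C = 1 - H(p) where H(p) is binary entropy
H(0.3120) = -0.3120 × log₂(0.3120) - 0.6880 × log₂(0.6880)
H(p) = 0.8955
C = 1 - 0.8955 = 0.1045 bits/use


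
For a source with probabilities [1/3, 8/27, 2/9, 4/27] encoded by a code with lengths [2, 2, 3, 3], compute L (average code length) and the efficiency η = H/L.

Average length L = Σ p_i × l_i = 2.3704 bits
Entropy H = 1.9386 bits
Efficiency η = H/L × 100% = 81.79%


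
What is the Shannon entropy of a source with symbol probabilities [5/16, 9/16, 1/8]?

H(X) = -Σ p(x) log₂ p(x)
  -5/16 × log₂(5/16) = 0.5244
  -9/16 × log₂(9/16) = 0.4669
  -1/8 × log₂(1/8) = 0.3750
H(X) = 1.3663 bits


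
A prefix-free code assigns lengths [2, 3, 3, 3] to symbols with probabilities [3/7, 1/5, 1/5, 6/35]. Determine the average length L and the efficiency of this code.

Average length L = Σ p_i × l_i = 2.5714 bits
Entropy H = 1.8888 bits
Efficiency η = H/L × 100% = 73.45%


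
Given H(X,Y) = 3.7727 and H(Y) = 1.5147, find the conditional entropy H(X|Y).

Chain rule: H(X,Y) = H(X|Y) + H(Y)
H(X|Y) = H(X,Y) - H(Y) = 3.7727 - 1.5147 = 2.258 bits


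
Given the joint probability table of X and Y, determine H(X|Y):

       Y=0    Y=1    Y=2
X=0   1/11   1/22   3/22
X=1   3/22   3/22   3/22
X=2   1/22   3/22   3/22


H(X|Y) = Σ_y p(y) H(X|Y=y)
  p(Y=0) = 3/11, H(X|Y=0) = 1.4591
  p(Y=1) = 7/22, H(X|Y=1) = 1.4488
  p(Y=2) = 9/22, H(X|Y=2) = 1.5850
H(X|Y) = 0.2727×1.4591 + 0.3182×1.4488 + 0.4091×1.5850 = 1.5073 bits


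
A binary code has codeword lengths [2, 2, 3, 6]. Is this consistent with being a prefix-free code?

Kraft inequality: Σ 2^(-l_i) ≤ 1 for prefix-free code
Calculating: 2^(-2) + 2^(-2) + 2^(-3) + 2^(-6)
= 0.25 + 0.25 + 0.125 + 0.015625
= 0.6406
Since 0.6406 ≤ 1, prefix-free code exists


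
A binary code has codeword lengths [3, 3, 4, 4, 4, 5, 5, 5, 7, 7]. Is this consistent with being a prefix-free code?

Kraft inequality: Σ 2^(-l_i) ≤ 1 for prefix-free code
Calculating: 2^(-3) + 2^(-3) + 2^(-4) + 2^(-4) + 2^(-4) + 2^(-5) + 2^(-5) + 2^(-5) + 2^(-7) + 2^(-7)
= 0.125 + 0.125 + 0.0625 + 0.0625 + 0.0625 + 0.03125 + 0.03125 + 0.03125 + 0.0078125 + 0.0078125
= 0.5469
Since 0.5469 ≤ 1, prefix-free code exists
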